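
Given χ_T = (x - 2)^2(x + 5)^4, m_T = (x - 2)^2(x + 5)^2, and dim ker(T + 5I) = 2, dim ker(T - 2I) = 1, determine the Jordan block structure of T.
λ = -5: algebraic multiplicity 4 (exponent in χ_T), largest block size 2 (exponent in m_T), 2 blocks (geometric multiplicity). These force block sizes [2, 2].
λ = 2: algebraic multiplicity 2 (exponent in χ_T), largest block size 2 (exponent in m_T), 1 block (geometric multiplicity). This forces block sizes [2].

Jordan blocks: (-5, 2), (-5, 2), (2, 2)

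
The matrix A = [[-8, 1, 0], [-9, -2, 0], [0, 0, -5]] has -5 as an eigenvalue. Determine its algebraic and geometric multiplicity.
The characteristic polynomial is (x + 5)^3, so the factor x + 5 appears with exponent 3: the algebraic multiplicity is 3.

rank(A + 5I) = 1, so the eigenspace has dimension 3 - 1 = 2: the geometric multiplicity is 2.

Since 2 < 3, A is not diagonalizable.

algebraic multiplicity 3, geometric multiplicity 2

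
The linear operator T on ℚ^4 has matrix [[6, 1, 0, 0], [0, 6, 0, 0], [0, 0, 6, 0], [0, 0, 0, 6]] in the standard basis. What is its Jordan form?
J = [[6, 1, 0, 0], [0, 6, 0, 0], [0, 0, 6, 0], [0, 0, 0, 6]]

The characteristic polynomial is det(xI - A) = (x - 6)^4, so the eigenvalues are 6 (algebraic multiplicity 4).

For λ = 6: rank(A - 6I) = 1, rank((A - 6I)^2) = 0. The eigenspace has dimension 4 - 1 = 3, so there are 3 Jordan blocks; the rank sequence gives block sizes [2, 1, 1].

Assembling the blocks gives the Jordan form J above.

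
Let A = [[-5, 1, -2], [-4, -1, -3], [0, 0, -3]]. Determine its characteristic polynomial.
xI - A = [[x + 5, -1, 2], [4, x + 1, 3], [0, 0, x + 3]].

Expanding det(xI - A) along the first row:
det(xI - A) = + (x + 5)·det([[x + 1, 3], [0, x + 3]]) - (-1)·det([[4, 3], [0, x + 3]]) + (2)·det([[4, x + 1], [0, 0]]).

Evaluating gives χ_A(x) = x^3 + 9x^2 + 27x + 27 = (x + 3)^3.

χ_A(x) = (x + 3)^3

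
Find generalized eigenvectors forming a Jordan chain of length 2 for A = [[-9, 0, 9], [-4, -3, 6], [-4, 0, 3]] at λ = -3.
v_1 = [[1, 1, 1]]^T, v_2 = [[3, 2, 2]]^T

We seek v_1 ∈ ker((A + 3I)^2) \ ker(A + 3I), then set v_{i+1} = (A + 3I) v_i.

One such chain is v_1 = [[1, 1, 1]]^T, v_2 = [[3, 2, 2]]^T. Check: (A + 3I) v_2 = [[0, 0, 0]]^T = 0.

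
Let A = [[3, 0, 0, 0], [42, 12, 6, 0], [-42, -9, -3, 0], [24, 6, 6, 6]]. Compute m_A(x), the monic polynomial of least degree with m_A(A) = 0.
m_A(x) = (x - 6)(x - 3)

The characteristic polynomial factors as (x - 6)^2(x - 3)^2. The minimal polynomial is ∏(x - λ)^{k_λ} where k_λ is the size of the largest Jordan block at λ.

For λ = 3: rank(A - 3I) = 2, and the largest Jordan block has size 1 (the smallest k with rank((A - 3I)^k) = rank((A - 3I)^(k+1))).
For λ = 6: rank(A - 6I) = 2, and the largest Jordan block has size 1 (the smallest k with rank((A - 6I)^k) = rank((A - 6I)^(k+1))).

So m_A(x) = (x - 6)(x - 3).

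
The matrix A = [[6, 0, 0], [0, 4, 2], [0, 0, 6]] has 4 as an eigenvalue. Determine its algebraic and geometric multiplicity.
The characteristic polynomial is (x - 6)^2(x - 4), so the factor x - 4 appears with exponent 1: the algebraic multiplicity is 1.

rank(A - 4I) = 2, so the eigenspace has dimension 3 - 2 = 1: the geometric multiplicity is 1.

algebraic multiplicity 1, geometric multiplicity 1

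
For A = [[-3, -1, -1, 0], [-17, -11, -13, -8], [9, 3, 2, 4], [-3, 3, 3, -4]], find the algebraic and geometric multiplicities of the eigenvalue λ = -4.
algebraic multiplicity 4, geometric multiplicity 2

The characteristic polynomial is (x + 4)^4, so the factor x + 4 appears with exponent 4: the algebraic multiplicity is 4.

rank(A + 4I) = 2, so the eigenspace has dimension 4 - 2 = 2: the geometric multiplicity is 2.

Since 2 < 4, A is not diagonalizable.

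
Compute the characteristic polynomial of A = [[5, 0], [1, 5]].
xI - A = [[x - 5, 0], [-1, x - 5]].

Expanding det(xI - A) along the first row:
det(xI - A) = + (x - 5)·det([[x - 5]]) - (0)·det([[-1]]).

Evaluating gives χ_A(x) = x^2 - 10x + 25 = (x - 5)^2.

χ_A(x) = (x - 5)^2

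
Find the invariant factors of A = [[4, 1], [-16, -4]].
The Jordan structure of A has elementary divisors x^2. Arranging the block sizes at each eigenvalue in decreasing order and taking row products gives the invariant factors.

Invariant factors (smallest first, each dividing the next): x^2.

Check: the last factor x^2 is the minimal polynomial, and the product x^2 is the characteristic polynomial.

x^2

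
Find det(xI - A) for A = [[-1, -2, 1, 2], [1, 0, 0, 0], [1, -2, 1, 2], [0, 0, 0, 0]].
xI - A = [[x + 1, 2, -1, -2], [-1, x, 0, 0], [-1, 2, x - 1, -2], [0, 0, 0, x]].

Expanding det(xI - A) along the first row:
det(xI - A) = + (x + 1)·det([[x, 0, 0], [2, x - 1, -2], [0, 0, x]]) - (2)·det([[-1, 0, 0], [-1, x - 1, -2], [0, 0, x]]) + (-1)·det([[-1, x, 0], [-1, 2, -2], [0, 0, x]]) - (-2)·det([[-1, x, 0], [-1, 2, x - 1], [0, 0, 0]]).

Evaluating gives χ_A(x) = x^4.

χ_A(x) = x^4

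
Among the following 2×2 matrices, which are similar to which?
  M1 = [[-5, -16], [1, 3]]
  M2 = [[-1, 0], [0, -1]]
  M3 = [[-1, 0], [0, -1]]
Characteristic polynomials: χ_{M1} = (x + 1)^2, χ_{M2} = (x + 1)^2, χ_{M3} = (x + 1)^2.

{M1}: invariant factors (x + 1)^2.

{M2, M3}: invariant factors x + 1, x + 1.

Matrices are similar if and only if their invariant-factor lists agree; the partition into similarity classes is {M1}, {M2, M3}.

2 classes: {M1}, {M2, M3}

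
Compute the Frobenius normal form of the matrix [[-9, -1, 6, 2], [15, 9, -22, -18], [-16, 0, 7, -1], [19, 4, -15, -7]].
R = [[0, 0, 0, 0], [1, 0, 0, 4], [0, 1, 0, 0], [0, 0, 1, 0]]

The invariant factors of A (the non-unit diagonal entries of the Smith normal form of xI - A over ℚ[x]) are x(x^3 - 4), each dividing the next. The characteristic polynomial is their product, x(x^3 - 4).

The rational canonical form is the block-diagonal matrix of companion matrices C(f_i):
R = [[0, 0, 0, 0], [1, 0, 0, 4], [0, 1, 0, 0], [0, 0, 1, 0]].

Note the characteristic polynomial does not split into linear factors over ℚ, so A has no Jordan form over ℚ; the rational canonical form exists over any field.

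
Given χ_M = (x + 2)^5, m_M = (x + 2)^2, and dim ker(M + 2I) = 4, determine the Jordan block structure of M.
λ = -2: algebraic multiplicity 5 (exponent in χ_M), largest block size 2 (exponent in m_M), 4 blocks (geometric multiplicity). These force block sizes [2, 1, 1, 1].

Jordan blocks: (-2, 2), (-2, 1), (-2, 1), (-2, 1)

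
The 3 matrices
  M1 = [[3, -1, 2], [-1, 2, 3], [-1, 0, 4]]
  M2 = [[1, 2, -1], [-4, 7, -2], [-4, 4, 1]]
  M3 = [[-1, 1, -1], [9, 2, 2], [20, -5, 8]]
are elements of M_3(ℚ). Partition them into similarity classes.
2 classes: {M1, M3}, {M2}

Characteristic polynomials: χ_{M1} = (x - 3)^3, χ_{M2} = (x - 3)^3, χ_{M3} = (x - 3)^3.

{M1, M3}: invariant factors (x - 3)^3.

{M2}: invariant factors x - 3, (x - 3)^2.

Matrices are similar if and only if their invariant-factor lists agree; the partition into similarity classes is {M1, M3}, {M2}.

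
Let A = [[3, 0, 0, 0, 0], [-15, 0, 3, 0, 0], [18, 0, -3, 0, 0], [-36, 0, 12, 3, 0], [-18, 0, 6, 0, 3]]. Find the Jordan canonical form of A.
J = [[-3, 0, 0, 0, 0], [0, 0, 0, 0, 0], [0, 0, 3, 0, 0], [0, 0, 0, 3, 0], [0, 0, 0, 0, 3]]

The characteristic polynomial is det(xI - A) = x(x - 3)^3(x + 3), so the eigenvalues are -3 (algebraic multiplicity 1), 0 (algebraic multiplicity 1), 3 (algebraic multiplicity 3).

For λ = -3: algebraic multiplicity 1 gives one 1×1 block.

For λ = 0: algebraic multiplicity 1 gives one 1×1 block.

For λ = 3: rank(A - 3I) = 2. The eigenspace has dimension 5 - 2 = 3, so there are 3 Jordan blocks; the rank sequence gives block sizes [1, 1, 1].

Assembling the blocks gives the Jordan form J above.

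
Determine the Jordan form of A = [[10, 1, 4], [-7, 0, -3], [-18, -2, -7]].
The characteristic polynomial is det(xI - A) = (x - 1)^3, so the eigenvalues are 1 (algebraic multiplicity 3).

For λ = 1: rank(A - I) = 2, rank((A - I)^2) = 1, rank((A - I)^3) = 0. The eigenspace has dimension 3 - 2 = 1, so there is 1 Jordan block; the rank sequence gives block sizes [3].

Assembling the blocks gives the Jordan form J above.

J = [[1, 1, 0], [0, 1, 1], [0, 0, 1]]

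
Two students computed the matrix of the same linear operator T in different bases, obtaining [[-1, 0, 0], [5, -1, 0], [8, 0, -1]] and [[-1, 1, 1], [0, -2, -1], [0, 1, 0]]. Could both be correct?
Yes.

Two matrices over a field are similar if and only if they have the same invariant factors.

Both A and B have characteristic polynomial (x + 1)^3 and minimal polynomial (x + 1)^2. Computing further, both have invariant factors x + 1, (x + 1)^2. Hence A and B are similar.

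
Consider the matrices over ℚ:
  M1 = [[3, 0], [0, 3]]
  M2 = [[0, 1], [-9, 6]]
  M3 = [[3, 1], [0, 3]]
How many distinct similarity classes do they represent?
Characteristic polynomials: χ_{M1} = (x - 3)^2, χ_{M2} = (x - 3)^2, χ_{M3} = (x - 3)^2.

{M1}: invariant factors x - 3, x - 3.

{M2, M3}: invariant factors (x - 3)^2.

Matrices are similar if and only if their invariant-factor lists agree; the partition into similarity classes is {M1}, {M2, M3}.

2 classes: {M1}, {M2, M3}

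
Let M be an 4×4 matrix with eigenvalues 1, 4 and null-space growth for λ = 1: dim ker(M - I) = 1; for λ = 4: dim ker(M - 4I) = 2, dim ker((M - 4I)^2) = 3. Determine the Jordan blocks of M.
Jordan blocks: (1, 1), (4, 2), (4, 1)

λ = 1: successive nullity increments [1] count blocks of size ≥ k; block sizes are [1].
λ = 4: successive nullity increments [2, 1] count blocks of size ≥ k; block sizes are [2, 1].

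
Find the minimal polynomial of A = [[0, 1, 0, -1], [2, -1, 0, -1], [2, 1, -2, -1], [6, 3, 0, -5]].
The characteristic polynomial factors as (x + 2)^4. The minimal polynomial is ∏(x - λ)^{k_λ} where k_λ is the size of the largest Jordan block at λ.

For λ = -2: rank(A + 2I) = 1, and the largest Jordan block has size 2 (the smallest k with rank((A + 2I)^k) = rank((A + 2I)^(k+1))).

So m_A(x) = (x + 2)^2.

m_A(x) = (x + 2)^2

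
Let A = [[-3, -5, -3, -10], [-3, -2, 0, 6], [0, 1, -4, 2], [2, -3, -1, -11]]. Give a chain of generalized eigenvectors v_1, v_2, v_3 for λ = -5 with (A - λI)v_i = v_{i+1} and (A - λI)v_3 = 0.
We seek v_1 ∈ ker((A + 5I)^3) \ ker((A + 5I)^2), then set v_{i+1} = (A + 5I) v_i.

One such chain is v_1 = [[1, 0, 0, 0]]^T, v_2 = [[2, -3, 0, 2]]^T, v_3 = [[-1, -3, 1, 1]]^T. Check: (A + 5I) v_3 = [[0, 0, 0, 0]]^T = 0.

v_1 = [[1, 0, 0, 0]]^T, v_2 = [[2, -3, 0, 2]]^T, v_3 = [[-1, -3, 1, 1]]^T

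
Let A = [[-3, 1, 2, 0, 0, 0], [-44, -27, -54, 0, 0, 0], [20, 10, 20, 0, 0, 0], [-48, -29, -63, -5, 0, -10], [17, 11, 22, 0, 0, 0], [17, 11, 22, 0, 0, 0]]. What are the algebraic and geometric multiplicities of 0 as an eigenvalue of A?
The characteristic polynomial is x^3(x + 5)^3, so the factor x appears with exponent 3: the algebraic multiplicity is 3.

rank(A) = 3, so the eigenspace has dimension 6 - 3 = 3: the geometric multiplicity is 3.

algebraic multiplicity 3, geometric multiplicity 3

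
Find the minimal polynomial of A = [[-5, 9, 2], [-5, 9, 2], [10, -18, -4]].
The characteristic polynomial factors as x^3. The minimal polynomial is ∏(x - λ)^{k_λ} where k_λ is the size of the largest Jordan block at λ.

For λ = 0: rank(A) = 1, and the largest Jordan block has size 2 (the smallest k with rank(A^k) = rank(A^(k+1))).

So m_A(x) = x^2.

m_A(x) = x^2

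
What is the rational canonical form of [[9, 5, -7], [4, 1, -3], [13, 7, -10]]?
R = [[0, 0, -1], [1, 0, -1], [0, 1, 0]]

The invariant factors of A (the non-unit diagonal entries of the Smith normal form of xI - A over ℚ[x]) are x^3 + x + 1, each dividing the next. The characteristic polynomial is their product, x^3 + x + 1.

The rational canonical form is the block-diagonal matrix of companion matrices C(f_i):
R = [[0, 0, -1], [1, 0, -1], [0, 1, 0]].

Note the characteristic polynomial does not split into linear factors over ℚ, so A has no Jordan form over ℚ; the rational canonical form exists over any field.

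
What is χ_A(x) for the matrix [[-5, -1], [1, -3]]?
χ_A(x) = (x + 4)^2

xI - A = [[x + 5, 1], [-1, x + 3]].

Expanding det(xI - A) along the first row:
det(xI - A) = + (x + 5)·det([[x + 3]]) - (1)·det([[-1]]).

Evaluating gives χ_A(x) = x^2 + 8x + 16 = (x + 4)^2.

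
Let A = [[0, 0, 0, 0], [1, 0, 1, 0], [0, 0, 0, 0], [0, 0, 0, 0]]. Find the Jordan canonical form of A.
The characteristic polynomial is det(xI - A) = x^4, so the eigenvalues are 0 (algebraic multiplicity 4).

For λ = 0: rank(A) = 1, rank(A^2) = 0. The eigenspace has dimension 4 - 1 = 3, so there are 3 Jordan blocks; the rank sequence gives block sizes [2, 1, 1].

Assembling the blocks gives the Jordan form J above.

J = [[0, 1, 0, 0], [0, 0, 0, 0], [0, 0, 0, 0], [0, 0, 0, 0]]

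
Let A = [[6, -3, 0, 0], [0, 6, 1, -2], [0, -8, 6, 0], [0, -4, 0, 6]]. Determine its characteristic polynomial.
χ_A(x) = (x - 6)^4

xI - A = [[x - 6, 3, 0, 0], [0, x - 6, -1, 2], [0, 8, x - 6, 0], [0, 4, 0, x - 6]].

Expanding det(xI - A) along the first row:
det(xI - A) = + (x - 6)·det([[x - 6, -1, 2], [8, x - 6, 0], [4, 0, x - 6]]) - (3)·det([[0, -1, 2], [0, x - 6, 0], [0, 0, x - 6]]) + (0)·det([[0, x - 6, 2], [0, 8, 0], [0, 4, x - 6]]) - (0)·det([[0, x - 6, -1], [0, 8, x - 6], [0, 4, 0]]).

Evaluating gives χ_A(x) = x^4 - 24x^3 + 216x^2 - 864x + 1296 = (x - 6)^4.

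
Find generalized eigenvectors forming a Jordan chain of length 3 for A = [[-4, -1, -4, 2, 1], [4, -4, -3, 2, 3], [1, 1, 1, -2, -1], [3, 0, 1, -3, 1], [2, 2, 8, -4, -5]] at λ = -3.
v_1 = [[-4, -2, 3, -1, 8]]^T, v_2 = [[0, -1, 0, -1, 0]]^T, v_3 = [[-1, -1, 1, 0, 2]]^T

We seek v_1 ∈ ker((A + 3I)^3) \ ker((A + 3I)^2), then set v_{i+1} = (A + 3I) v_i.

One such chain is v_1 = [[-4, -2, 3, -1, 8]]^T, v_2 = [[0, -1, 0, -1, 0]]^T, v_3 = [[-1, -1, 1, 0, 2]]^T. Check: (A + 3I) v_3 = [[0, 0, 0, 0, 0]]^T = 0.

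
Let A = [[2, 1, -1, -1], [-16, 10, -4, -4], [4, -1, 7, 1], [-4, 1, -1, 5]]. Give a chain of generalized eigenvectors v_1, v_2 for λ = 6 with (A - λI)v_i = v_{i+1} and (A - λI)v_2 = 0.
v_1 = [[0, 1, 0, 0]]^T, v_2 = [[1, 4, -1, 1]]^T

We seek v_1 ∈ ker((A - 6I)^2) \ ker(A - 6I), then set v_{i+1} = (A - 6I) v_i.

One such chain is v_1 = [[0, 1, 0, 0]]^T, v_2 = [[1, 4, -1, 1]]^T. Check: (A - 6I) v_2 = [[0, 0, 0, 0]]^T = 0.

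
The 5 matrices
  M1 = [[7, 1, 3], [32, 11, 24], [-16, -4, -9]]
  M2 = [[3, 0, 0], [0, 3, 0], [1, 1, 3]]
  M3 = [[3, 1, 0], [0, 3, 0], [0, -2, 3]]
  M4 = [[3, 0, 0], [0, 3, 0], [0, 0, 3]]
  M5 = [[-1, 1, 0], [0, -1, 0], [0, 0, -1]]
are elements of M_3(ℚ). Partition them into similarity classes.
3 classes: {M1, M2, M3}, {M4}, {M5}

Characteristic polynomials: χ_{M1} = (x - 3)^3, χ_{M2} = (x - 3)^3, χ_{M3} = (x - 3)^3, χ_{M4} = (x - 3)^3, χ_{M5} = (x + 1)^3.

{M1, M2, M3}: invariant factors x - 3, (x - 3)^2.

{M4}: invariant factors x - 3, x - 3, x - 3.

{M5}: invariant factors x + 1, (x + 1)^2.

Matrices are similar if and only if their invariant-factor lists agree; the partition into similarity classes is {M1, M2, M3}, {M4}, {M5}.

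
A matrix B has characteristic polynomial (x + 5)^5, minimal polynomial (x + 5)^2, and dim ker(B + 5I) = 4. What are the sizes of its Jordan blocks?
λ = -5: algebraic multiplicity 5 (exponent in χ_B), largest block size 2 (exponent in m_B), 4 blocks (geometric multiplicity). These force block sizes [2, 1, 1, 1].

Jordan blocks: (-5, 2), (-5, 1), (-5, 1), (-5, 1)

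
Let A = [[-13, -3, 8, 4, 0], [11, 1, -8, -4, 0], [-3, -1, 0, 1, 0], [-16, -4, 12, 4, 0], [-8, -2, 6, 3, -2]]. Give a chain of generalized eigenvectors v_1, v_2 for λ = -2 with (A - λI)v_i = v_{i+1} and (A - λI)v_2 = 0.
v_1 = [[-13, 14, -2, -21, -13]]^T, v_2 = [[1, -1, 0, 2, 1]]^T

We seek v_1 ∈ ker((A + 2I)^2) \ ker(A + 2I), then set v_{i+1} = (A + 2I) v_i.

One such chain is v_1 = [[-13, 14, -2, -21, -13]]^T, v_2 = [[1, -1, 0, 2, 1]]^T. Check: (A + 2I) v_2 = [[0, 0, 0, 0, 0]]^T = 0.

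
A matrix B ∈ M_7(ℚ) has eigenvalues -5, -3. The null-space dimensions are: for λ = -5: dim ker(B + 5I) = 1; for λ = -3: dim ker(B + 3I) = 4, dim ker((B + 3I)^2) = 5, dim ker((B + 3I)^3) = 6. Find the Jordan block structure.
Jordan blocks: (-5, 1), (-3, 3), (-3, 1), (-3, 1), (-3, 1)

λ = -5: successive nullity increments [1] count blocks of size ≥ k; block sizes are [1].
λ = -3: successive nullity increments [4, 1, 1] count blocks of size ≥ k; block sizes are [3, 1, 1, 1].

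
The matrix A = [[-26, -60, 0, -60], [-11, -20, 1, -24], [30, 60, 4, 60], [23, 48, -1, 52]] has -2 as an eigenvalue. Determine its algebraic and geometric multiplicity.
algebraic multiplicity 1, geometric multiplicity 1

The characteristic polynomial is (x - 4)^3(x + 2), so the factor x + 2 appears with exponent 1: the algebraic multiplicity is 1.

rank(A + 2I) = 3, so the eigenspace has dimension 4 - 3 = 1: the geometric multiplicity is 1.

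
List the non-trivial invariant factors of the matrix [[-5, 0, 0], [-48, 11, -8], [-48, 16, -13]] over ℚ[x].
The Jordan structure of A has elementary divisors (x + 5), (x + 5), (x - 3). Arranging the block sizes at each eigenvalue in decreasing order and taking row products gives the invariant factors.

Invariant factors (smallest first, each dividing the next): x + 5, (x - 3)(x + 5).

Check: the last factor (x - 3)(x + 5) is the minimal polynomial, and the product (x - 3)(x + 5)^2 is the characteristic polynomial.

x + 5, (x - 3)(x + 5)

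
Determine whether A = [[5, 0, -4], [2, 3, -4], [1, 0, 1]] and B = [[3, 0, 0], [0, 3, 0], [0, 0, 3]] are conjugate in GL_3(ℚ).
No.

Both have characteristic polynomial (x - 3)^3, but the minimal polynomial of A is (x - 3)^2 while the minimal polynomial of B is x - 3. The minimal polynomial is a similarity invariant, so A and B are not similar.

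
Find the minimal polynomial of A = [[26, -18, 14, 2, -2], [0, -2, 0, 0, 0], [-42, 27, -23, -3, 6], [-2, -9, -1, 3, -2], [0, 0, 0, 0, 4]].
m_A(x) = (x - 4)^2(x + 2)

The characteristic polynomial factors as (x - 4)^3(x + 2)^2. The minimal polynomial is ∏(x - λ)^{k_λ} where k_λ is the size of the largest Jordan block at λ.

For λ = -2: rank(A + 2I) = 3, and the largest Jordan block has size 1 (the smallest k with rank((A + 2I)^k) = rank((A + 2I)^(k+1))).
For λ = 4: rank(A - 4I) = 3, and the largest Jordan block has size 2 (the smallest k with rank((A - 4I)^k) = rank((A - 4I)^(k+1))).

So m_A(x) = (x - 4)^2(x + 2).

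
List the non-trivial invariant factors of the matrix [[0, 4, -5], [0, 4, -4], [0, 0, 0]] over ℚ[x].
x^2(x - 4)

The Jordan structure of A has elementary divisors x^2, (x - 4). Arranging the block sizes at each eigenvalue in decreasing order and taking row products gives the invariant factors.

Invariant factors (smallest first, each dividing the next): x^2(x - 4).

Check: the last factor x^2(x - 4) is the minimal polynomial, and the product x^2(x - 4) is the characteristic polynomial.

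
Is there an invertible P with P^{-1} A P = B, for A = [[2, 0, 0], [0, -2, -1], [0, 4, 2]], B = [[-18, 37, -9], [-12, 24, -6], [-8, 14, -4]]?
Yes.

Two matrices over a field are similar if and only if they have the same invariant factors.

Both A and B have characteristic polynomial x^2(x - 2) and minimal polynomial x^2(x - 2). Computing further, both have invariant factors x^2(x - 2). Hence A and B are similar.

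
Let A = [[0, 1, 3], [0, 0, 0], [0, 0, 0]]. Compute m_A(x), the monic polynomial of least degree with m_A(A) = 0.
m_A(x) = x^2

The characteristic polynomial factors as x^3. The minimal polynomial is ∏(x - λ)^{k_λ} where k_λ is the size of the largest Jordan block at λ.

For λ = 0: rank(A) = 1, and the largest Jordan block has size 2 (the smallest k with rank(A^k) = rank(A^(k+1))).

So m_A(x) = x^2.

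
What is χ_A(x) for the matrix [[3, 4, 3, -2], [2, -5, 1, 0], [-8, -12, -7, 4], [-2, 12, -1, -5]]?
χ_A(x) = (x + 3)^3(x + 5)

xI - A = [[x - 3, -4, -3, 2], [-2, x + 5, -1, 0], [8, 12, x + 7, -4], [2, -12, 1, x + 5]].

Expanding det(xI - A) along the first row:
det(xI - A) = + (x - 3)·det([[x + 5, -1, 0], [12, x + 7, -4], [-12, 1, x + 5]]) - (-4)·det([[-2, -1, 0], [8, x + 7, -4], [2, 1, x + 5]]) + (-3)·det([[-2, x + 5, 0], [8, 12, -4], [2, -12, x + 5]]) - (2)·det([[-2, x + 5, -1], [8, 12, x + 7], [2, -12, 1]]).

Evaluating gives χ_A(x) = x^4 + 14x^3 + 72x^2 + 162x + 135 = (x + 3)^3(x + 5).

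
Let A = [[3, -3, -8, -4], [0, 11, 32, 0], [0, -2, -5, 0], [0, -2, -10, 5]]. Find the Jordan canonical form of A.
The characteristic polynomial is det(xI - A) = (x - 5)(x - 3)^3, so the eigenvalues are 3 (algebraic multiplicity 3), 5 (algebraic multiplicity 1).

For λ = 3: rank(A - 3I) = 2, rank((A - 3I)^2) = 1. The eigenspace has dimension 4 - 2 = 2, so there are 2 Jordan blocks; the rank sequence gives block sizes [2, 1].

For λ = 5: algebraic multiplicity 1 gives one 1×1 block.

Assembling the blocks gives the Jordan form J above.

J = [[3, 1, 0, 0], [0, 3, 0, 0], [0, 0, 3, 0], [0, 0, 0, 5]]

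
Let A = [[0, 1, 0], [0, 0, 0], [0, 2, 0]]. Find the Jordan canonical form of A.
J = [[0, 1, 0], [0, 0, 0], [0, 0, 0]]

The characteristic polynomial is det(xI - A) = x^3, so the eigenvalues are 0 (algebraic multiplicity 3).

For λ = 0: rank(A) = 1, rank(A^2) = 0. The eigenspace has dimension 3 - 1 = 2, so there are 2 Jordan blocks; the rank sequence gives block sizes [2, 1].

Assembling the blocks gives the Jordan form J above.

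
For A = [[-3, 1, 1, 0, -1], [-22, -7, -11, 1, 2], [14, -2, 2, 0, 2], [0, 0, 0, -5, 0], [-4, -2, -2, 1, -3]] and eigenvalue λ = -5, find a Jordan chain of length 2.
We seek v_1 ∈ ker((A + 5I)^2) \ ker(A + 5I), then set v_{i+1} = (A + 5I) v_i.

One such chain is v_1 = [[0, 1, 0, 0, 0]]^T, v_2 = [[1, -2, -2, 0, -2]]^T. Check: (A + 5I) v_2 = [[0, 0, 0, 0, 0]]^T = 0.

v_1 = [[0, 1, 0, 0, 0]]^T, v_2 = [[1, -2, -2, 0, -2]]^T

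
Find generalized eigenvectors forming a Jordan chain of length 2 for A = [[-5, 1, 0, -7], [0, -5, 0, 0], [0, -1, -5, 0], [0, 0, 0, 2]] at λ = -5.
v_1 = [[-2, 1, -2, 0]]^T, v_2 = [[1, 0, -1, 0]]^T

We seek v_1 ∈ ker((A + 5I)^2) \ ker(A + 5I), then set v_{i+1} = (A + 5I) v_i.

One such chain is v_1 = [[-2, 1, -2, 0]]^T, v_2 = [[1, 0, -1, 0]]^T. Check: (A + 5I) v_2 = [[0, 0, 0, 0]]^T = 0.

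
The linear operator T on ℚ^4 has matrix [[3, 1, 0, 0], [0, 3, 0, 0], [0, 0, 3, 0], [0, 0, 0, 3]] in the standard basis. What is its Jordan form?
J = [[3, 1, 0, 0], [0, 3, 0, 0], [0, 0, 3, 0], [0, 0, 0, 3]]

The characteristic polynomial is det(xI - A) = (x - 3)^4, so the eigenvalues are 3 (algebraic multiplicity 4).

For λ = 3: rank(A - 3I) = 1, rank((A - 3I)^2) = 0. The eigenspace has dimension 4 - 1 = 3, so there are 3 Jordan blocks; the rank sequence gives block sizes [2, 1, 1].

Assembling the blocks gives the Jordan form J above.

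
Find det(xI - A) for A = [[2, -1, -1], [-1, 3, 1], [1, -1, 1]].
xI - A = [[x - 2, 1, 1], [1, x - 3, -1], [-1, 1, x - 1]].

Expanding det(xI - A) along the first row:
det(xI - A) = + (x - 2)·det([[x - 3, -1], [1, x - 1]]) - (1)·det([[1, -1], [-1, x - 1]]) + (1)·det([[1, x - 3], [-1, 1]]).

Evaluating gives χ_A(x) = x^3 - 6x^2 + 12x - 8 = (x - 2)^3.

χ_A(x) = (x - 2)^3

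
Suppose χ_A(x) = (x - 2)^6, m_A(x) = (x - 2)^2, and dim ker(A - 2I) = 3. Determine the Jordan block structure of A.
Jordan blocks: (2, 2), (2, 2), (2, 2)

λ = 2: algebraic multiplicity 6 (exponent in χ_A), largest block size 2 (exponent in m_A), 3 blocks (geometric multiplicity). These force block sizes [2, 2, 2].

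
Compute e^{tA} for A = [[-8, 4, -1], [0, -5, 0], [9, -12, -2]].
e^{tA} = [[(1 - 3*t)*e^{-5*t}, 4*t*e^{-5*t}, -t*e^{-5*t}], [0, e^{-5*t}, 0], [9*t*e^{-5*t}, -12*t*e^{-5*t}, (3*t + 1)*e^{-5*t}]]

A has Jordan form J = [[-5, 1, 0], [0, -5, 0], [0, 0, -5]] with A = PJP^{-1}, so e^{tA} = P e^{tJ} P^{-1}.

For a Jordan block J_k(λ), e^{tJ_k(λ)} = e^{λt} · (I + tN + t^2 N^2/2! + ... + t^{k-1} N^{k-1}/(k-1)!) where N is the nilpotent superdiagonal part.

Assembling the blocks and conjugating back gives the entries of e^{tA} as shown above.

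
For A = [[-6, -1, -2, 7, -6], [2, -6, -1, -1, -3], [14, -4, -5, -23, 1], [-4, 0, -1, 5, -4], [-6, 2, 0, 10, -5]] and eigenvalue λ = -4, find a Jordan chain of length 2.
v_1 = [[-1, -1, -4, 0, 2]]^T, v_2 = [[-1, -2, -4, 0, 2]]^T

We seek v_1 ∈ ker((A + 4I)^2) \ ker(A + 4I), then set v_{i+1} = (A + 4I) v_i.

One such chain is v_1 = [[-1, -1, -4, 0, 2]]^T, v_2 = [[-1, -2, -4, 0, 2]]^T. Check: (A + 4I) v_2 = [[0, 0, 0, 0, 0]]^T = 0.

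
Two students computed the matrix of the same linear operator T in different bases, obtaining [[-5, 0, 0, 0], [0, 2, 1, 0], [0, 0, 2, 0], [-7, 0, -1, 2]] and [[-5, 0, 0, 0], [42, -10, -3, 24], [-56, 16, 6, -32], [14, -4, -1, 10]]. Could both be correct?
Two matrices over a field are similar if and only if they have the same invariant factors.

Both A and B have characteristic polynomial (x - 2)^3(x + 5) and minimal polynomial (x - 2)^2(x + 5). Computing further, both have invariant factors x - 2, (x - 2)^2(x + 5). Hence A and B are similar.

Yes.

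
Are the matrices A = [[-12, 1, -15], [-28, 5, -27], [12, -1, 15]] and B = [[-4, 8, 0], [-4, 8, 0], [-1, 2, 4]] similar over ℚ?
Yes.

Two matrices over a field are similar if and only if they have the same invariant factors.

Both A and B have characteristic polynomial x(x - 4)^2 and minimal polynomial x(x - 4)^2. Computing further, both have invariant factors x(x - 4)^2. Hence A and B are similar.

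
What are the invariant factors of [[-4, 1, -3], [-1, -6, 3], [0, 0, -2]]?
(x + 2)(x + 5)^2

The Jordan structure of A has elementary divisors (x + 5)^2, (x + 2). Arranging the block sizes at each eigenvalue in decreasing order and taking row products gives the invariant factors.

Invariant factors (smallest first, each dividing the next): (x + 2)(x + 5)^2.

Check: the last factor (x + 2)(x + 5)^2 is the minimal polynomial, and the product (x + 2)(x + 5)^2 is the characteristic polynomial.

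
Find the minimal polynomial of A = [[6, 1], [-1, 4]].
The characteristic polynomial factors as (x - 5)^2. The minimal polynomial is ∏(x - λ)^{k_λ} where k_λ is the size of the largest Jordan block at λ.

For λ = 5: rank(A - 5I) = 1, and the largest Jordan block has size 2 (the smallest k with rank((A - 5I)^k) = rank((A - 5I)^(k+1))).

So m_A(x) = (x - 5)^2.

m_A(x) = (x - 5)^2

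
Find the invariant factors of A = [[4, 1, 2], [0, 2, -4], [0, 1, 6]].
x - 4, (x - 4)^2

The Jordan structure of A has elementary divisors (x - 4)^2, (x - 4). Arranging the block sizes at each eigenvalue in decreasing order and taking row products gives the invariant factors.

Invariant factors (smallest first, each dividing the next): x - 4, (x - 4)^2.

Check: the last factor (x - 4)^2 is the minimal polynomial, and the product (x - 4)^3 is the characteristic polynomial.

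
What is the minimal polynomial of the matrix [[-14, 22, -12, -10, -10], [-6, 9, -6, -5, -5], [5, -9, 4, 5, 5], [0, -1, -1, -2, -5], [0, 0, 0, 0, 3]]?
The characteristic polynomial factors as (x - 3)^2(x + 2)^3. The minimal polynomial is ∏(x - λ)^{k_λ} where k_λ is the size of the largest Jordan block at λ.

For λ = -2: rank(A + 2I) = 4, and the largest Jordan block has size 3 (the smallest k with rank((A + 2I)^k) = rank((A + 2I)^(k+1))).
For λ = 3: rank(A - 3I) = 3, and the largest Jordan block has size 1 (the smallest k with rank((A - 3I)^k) = rank((A - 3I)^(k+1))).

So m_A(x) = (x - 3)(x + 2)^3.

m_A(x) = (x - 3)(x + 2)^3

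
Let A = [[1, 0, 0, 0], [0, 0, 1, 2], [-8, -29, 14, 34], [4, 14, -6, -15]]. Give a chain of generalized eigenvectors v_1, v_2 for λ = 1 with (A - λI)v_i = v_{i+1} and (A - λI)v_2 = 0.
v_1 = [[2, 0, 1, 0]]^T, v_2 = [[0, 1, -3, 2]]^T

We seek v_1 ∈ ker((A - I)^2) \ ker(A - I), then set v_{i+1} = (A - I) v_i.

One such chain is v_1 = [[2, 0, 1, 0]]^T, v_2 = [[0, 1, -3, 2]]^T. Check: (A - I) v_2 = [[0, 0, 0, 0]]^T = 0.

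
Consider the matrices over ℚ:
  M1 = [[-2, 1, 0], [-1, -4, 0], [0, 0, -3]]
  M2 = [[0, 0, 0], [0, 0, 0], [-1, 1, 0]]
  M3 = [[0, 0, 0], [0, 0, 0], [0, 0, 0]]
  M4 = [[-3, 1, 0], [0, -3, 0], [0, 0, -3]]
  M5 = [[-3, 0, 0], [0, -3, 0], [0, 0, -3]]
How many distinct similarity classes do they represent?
4 classes: {M1, M4}, {M2}, {M3}, {M5}

Characteristic polynomials: χ_{M1} = (x + 3)^3, χ_{M2} = x^3, χ_{M3} = x^3, χ_{M4} = (x + 3)^3, χ_{M5} = (x + 3)^3.

{M1, M4}: invariant factors x + 3, (x + 3)^2.

{M2}: invariant factors x, x^2.

{M3}: invariant factors x, x, x.

{M5}: invariant factors x + 3, x + 3, x + 3.

Matrices are similar if and only if their invariant-factor lists agree; the partition into similarity classes is {M1, M4}, {M2}, {M3}, {M5}.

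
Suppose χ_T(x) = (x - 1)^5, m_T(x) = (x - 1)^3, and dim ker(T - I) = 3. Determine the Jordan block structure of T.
Jordan blocks: (1, 3), (1, 1), (1, 1)

λ = 1: algebraic multiplicity 5 (exponent in χ_T), largest block size 3 (exponent in m_T), 3 blocks (geometric multiplicity). These force block sizes [3, 1, 1].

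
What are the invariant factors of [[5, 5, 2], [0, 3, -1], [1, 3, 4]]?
The Jordan structure of A has elementary divisors (x - 4)^3. Arranging the block sizes at each eigenvalue in decreasing order and taking row products gives the invariant factors.

Invariant factors (smallest first, each dividing the next): (x - 4)^3.

Check: the last factor (x - 4)^3 is the minimal polynomial, and the product (x - 4)^3 is the characteristic polynomial.

(x - 4)^3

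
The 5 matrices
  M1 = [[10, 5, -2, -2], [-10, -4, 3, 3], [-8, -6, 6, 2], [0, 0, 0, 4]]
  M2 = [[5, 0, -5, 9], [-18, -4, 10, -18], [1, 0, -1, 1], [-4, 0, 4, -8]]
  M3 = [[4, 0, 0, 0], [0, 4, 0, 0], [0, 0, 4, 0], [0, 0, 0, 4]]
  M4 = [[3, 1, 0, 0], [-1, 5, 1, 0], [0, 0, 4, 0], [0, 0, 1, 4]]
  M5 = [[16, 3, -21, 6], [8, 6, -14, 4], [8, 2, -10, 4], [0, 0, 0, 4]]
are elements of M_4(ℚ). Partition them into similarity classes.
4 classes: {M1, M4}, {M2}, {M3}, {M5}

Characteristic polynomials: χ_{M1} = (x - 4)^4, χ_{M2} = x^2(x + 4)^2, χ_{M3} = (x - 4)^4, χ_{M4} = (x - 4)^4, χ_{M5} = (x - 4)^4.

{M1, M4}: invariant factors x - 4, (x - 4)^3.

{M2}: invariant factors x + 4, x^2(x + 4).

{M3}: invariant factors x - 4, x - 4, x - 4, x - 4.

{M5}: invariant factors x - 4, x - 4, (x - 4)^2.

Matrices are similar if and only if their invariant-factor lists agree; the partition into similarity classes is {M1, M4}, {M2}, {M3}, {M5}.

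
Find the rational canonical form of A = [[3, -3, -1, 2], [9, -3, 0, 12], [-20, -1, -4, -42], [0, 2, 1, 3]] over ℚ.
The invariant factors of A (the non-unit diagonal entries of the Smith normal form of xI - A over ℚ[x]) are (x + 1)(x^3 + 4x - 3), each dividing the next. The characteristic polynomial is their product, (x + 1)(x^3 + 4x - 3).

The rational canonical form is the block-diagonal matrix of companion matrices C(f_i):
R = [[0, 0, 0, 3], [1, 0, 0, -1], [0, 1, 0, -4], [0, 0, 1, -1]].

Note the characteristic polynomial does not split into linear factors over ℚ, so A has no Jordan form over ℚ; the rational canonical form exists over any field.

R = [[0, 0, 0, 3], [1, 0, 0, -1], [0, 1, 0, -4], [0, 0, 1, -1]]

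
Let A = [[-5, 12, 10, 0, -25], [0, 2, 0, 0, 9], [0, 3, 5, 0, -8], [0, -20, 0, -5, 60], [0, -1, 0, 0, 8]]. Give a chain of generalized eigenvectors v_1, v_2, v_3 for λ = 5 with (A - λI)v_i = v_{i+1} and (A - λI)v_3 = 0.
v_1 = [[2, 8, 0, 2, 3]]^T, v_2 = [[1, 3, 0, 0, 1]]^T, v_3 = [[1, 0, 1, 0, 0]]^T

We seek v_1 ∈ ker((A - 5I)^3) \ ker((A - 5I)^2), then set v_{i+1} = (A - 5I) v_i.

One such chain is v_1 = [[2, 8, 0, 2, 3]]^T, v_2 = [[1, 3, 0, 0, 1]]^T, v_3 = [[1, 0, 1, 0, 0]]^T. Check: (A - 5I) v_3 = [[0, 0, 0, 0, 0]]^T = 0.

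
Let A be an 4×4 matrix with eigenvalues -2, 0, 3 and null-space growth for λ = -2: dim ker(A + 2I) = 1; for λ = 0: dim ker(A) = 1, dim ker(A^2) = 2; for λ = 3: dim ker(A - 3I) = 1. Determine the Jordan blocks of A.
λ = -2: successive nullity increments [1] count blocks of size ≥ k; block sizes are [1].
λ = 0: successive nullity increments [1, 1] count blocks of size ≥ k; block sizes are [2].
λ = 3: successive nullity increments [1] count blocks of size ≥ k; block sizes are [1].

Jordan blocks: (-2, 1), (0, 2), (3, 1)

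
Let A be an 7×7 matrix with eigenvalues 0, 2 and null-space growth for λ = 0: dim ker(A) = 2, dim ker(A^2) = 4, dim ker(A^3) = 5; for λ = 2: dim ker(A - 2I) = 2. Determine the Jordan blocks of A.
λ = 0: successive nullity increments [2, 2, 1] count blocks of size ≥ k; block sizes are [3, 2].
λ = 2: successive nullity increments [2] count blocks of size ≥ k; block sizes are [1, 1].

Jordan blocks: (0, 3), (0, 2), (2, 1), (2, 1)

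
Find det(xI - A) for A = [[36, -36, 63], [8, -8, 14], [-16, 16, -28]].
χ_A(x) = x^3

xI - A = [[x - 36, 36, -63], [-8, x + 8, -14], [16, -16, x + 28]].

Expanding det(xI - A) along the first row:
det(xI - A) = + (x - 36)·det([[x + 8, -14], [-16, x + 28]]) - (36)·det([[-8, -14], [16, x + 28]]) + (-63)·det([[-8, x + 8], [16, -16]]).

Evaluating gives χ_A(x) = x^3.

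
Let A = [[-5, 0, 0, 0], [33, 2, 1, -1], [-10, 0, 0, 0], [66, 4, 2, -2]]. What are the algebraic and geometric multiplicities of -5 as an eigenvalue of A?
algebraic multiplicity 1, geometric multiplicity 1

The characteristic polynomial is x^3(x + 5), so the factor x + 5 appears with exponent 1: the algebraic multiplicity is 1.

rank(A + 5I) = 3, so the eigenspace has dimension 4 - 3 = 1: the geometric multiplicity is 1.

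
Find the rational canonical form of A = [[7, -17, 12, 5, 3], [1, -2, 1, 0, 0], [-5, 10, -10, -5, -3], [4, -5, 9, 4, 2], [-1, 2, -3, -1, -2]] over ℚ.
R = [[0, -3, 0, 0, 0], [1, 0, 0, 0, 0], [0, 0, 0, 0, -9], [0, 0, 1, 0, -3], [0, 0, 0, 1, -3]]

The invariant factors of A (the non-unit diagonal entries of the Smith normal form of xI - A over ℚ[x]) are x^2 + 3, (x + 3)(x^2 + 3), each dividing the next. The characteristic polynomial is their product, (x + 3)(x^2 + 3)^2.

The rational canonical form is the block-diagonal matrix of companion matrices C(f_i):
R = [[0, -3, 0, 0, 0], [1, 0, 0, 0, 0], [0, 0, 0, 0, -9], [0, 0, 1, 0, -3], [0, 0, 0, 1, -3]].

Note the characteristic polynomial does not split into linear factors over ℚ, so A has no Jordan form over ℚ; the rational canonical form exists over any field.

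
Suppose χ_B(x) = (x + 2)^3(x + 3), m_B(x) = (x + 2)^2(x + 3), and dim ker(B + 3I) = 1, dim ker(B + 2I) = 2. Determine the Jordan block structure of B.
λ = -3: algebraic multiplicity 1 (exponent in χ_B), largest block size 1 (exponent in m_B), 1 block (geometric multiplicity). This forces block sizes [1].
λ = -2: algebraic multiplicity 3 (exponent in χ_B), largest block size 2 (exponent in m_B), 2 blocks (geometric multiplicity). These force block sizes [2, 1].

Jordan blocks: (-3, 1), (-2, 2), (-2, 1)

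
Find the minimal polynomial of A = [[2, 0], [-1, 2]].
The characteristic polynomial factors as (x - 2)^2. The minimal polynomial is ∏(x - λ)^{k_λ} where k_λ is the size of the largest Jordan block at λ.

For λ = 2: rank(A - 2I) = 1, and the largest Jordan block has size 2 (the smallest k with rank((A - 2I)^k) = rank((A - 2I)^(k+1))).

So m_A(x) = (x - 2)^2.

m_A(x) = (x - 2)^2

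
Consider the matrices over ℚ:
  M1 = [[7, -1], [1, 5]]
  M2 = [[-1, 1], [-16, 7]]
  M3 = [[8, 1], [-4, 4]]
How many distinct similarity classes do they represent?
2 classes: {M1, M3}, {M2}

Characteristic polynomials: χ_{M1} = (x - 6)^2, χ_{M2} = (x - 3)^2, χ_{M3} = (x - 6)^2.

{M1, M3}: invariant factors (x - 6)^2.

{M2}: invariant factors (x - 3)^2.

Matrices are similar if and only if their invariant-factor lists agree; the partition into similarity classes is {M1, M3}, {M2}.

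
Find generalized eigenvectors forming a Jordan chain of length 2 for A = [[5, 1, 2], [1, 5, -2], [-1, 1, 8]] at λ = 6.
v_1 = [[-2, 1, -1]]^T, v_2 = [[1, -1, 1]]^T

We seek v_1 ∈ ker((A - 6I)^2) \ ker(A - 6I), then set v_{i+1} = (A - 6I) v_i.

One such chain is v_1 = [[-2, 1, -1]]^T, v_2 = [[1, -1, 1]]^T. Check: (A - 6I) v_2 = [[0, 0, 0]]^T = 0.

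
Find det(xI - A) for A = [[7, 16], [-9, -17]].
χ_A(x) = (x + 5)^2

xI - A = [[x - 7, -16], [9, x + 17]].

Expanding det(xI - A) along the first row:
det(xI - A) = + (x - 7)·det([[x + 17]]) - (-16)·det([[9]]).

Evaluating gives χ_A(x) = x^2 + 10x + 25 = (x + 5)^2.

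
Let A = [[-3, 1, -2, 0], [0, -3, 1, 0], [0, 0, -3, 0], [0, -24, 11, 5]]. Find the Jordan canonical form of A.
J = [[-3, 1, 0, 0], [0, -3, 1, 0], [0, 0, -3, 0], [0, 0, 0, 5]]

The characteristic polynomial is det(xI - A) = (x - 5)(x + 3)^3, so the eigenvalues are -3 (algebraic multiplicity 3), 5 (algebraic multiplicity 1).

For λ = -3: rank(A + 3I) = 3, rank((A + 3I)^2) = 2, rank((A + 3I)^3) = 1. The eigenspace has dimension 4 - 3 = 1, so there is 1 Jordan block; the rank sequence gives block sizes [3].

For λ = 5: algebraic multiplicity 1 gives one 1×1 block.

Assembling the blocks gives the Jordan form J above.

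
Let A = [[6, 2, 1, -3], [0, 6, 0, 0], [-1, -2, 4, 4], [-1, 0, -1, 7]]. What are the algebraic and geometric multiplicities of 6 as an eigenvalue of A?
algebraic multiplicity 3, geometric multiplicity 2

The characteristic polynomial is (x - 6)^3(x - 5), so the factor x - 6 appears with exponent 3: the algebraic multiplicity is 3.

rank(A - 6I) = 2, so the eigenspace has dimension 4 - 2 = 2: the geometric multiplicity is 2.

Since 2 < 3, A is not diagonalizable.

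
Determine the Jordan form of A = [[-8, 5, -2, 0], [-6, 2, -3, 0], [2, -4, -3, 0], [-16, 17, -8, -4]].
J = [[-4, 1, 0, 0], [0, -4, 0, 0], [0, 0, -4, 0], [0, 0, 0, -1]]

The characteristic polynomial is det(xI - A) = (x + 1)(x + 4)^3, so the eigenvalues are -4 (algebraic multiplicity 3), -1 (algebraic multiplicity 1).

For λ = -4: rank(A + 4I) = 2, rank((A + 4I)^2) = 1. The eigenspace has dimension 4 - 2 = 2, so there are 2 Jordan blocks; the rank sequence gives block sizes [2, 1].

For λ = -1: algebraic multiplicity 1 gives one 1×1 block.

Assembling the blocks gives the Jordan form J above.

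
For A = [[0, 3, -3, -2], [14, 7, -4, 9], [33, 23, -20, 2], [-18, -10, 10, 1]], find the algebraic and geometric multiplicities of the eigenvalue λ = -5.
The characteristic polynomial is (x - 3)(x + 5)^3, so the factor x + 5 appears with exponent 3: the algebraic multiplicity is 3.

rank(A + 5I) = 3, so the eigenspace has dimension 4 - 3 = 1: the geometric multiplicity is 1.

Since 1 < 3, A is not diagonalizable.

algebraic multiplicity 3, geometric multiplicity 1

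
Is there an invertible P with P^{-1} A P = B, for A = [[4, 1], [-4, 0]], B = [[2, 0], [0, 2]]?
No.

Both have characteristic polynomial (x - 2)^2, but the minimal polynomial of A is (x - 2)^2 while the minimal polynomial of B is x - 2. The minimal polynomial is a similarity invariant, so A and B are not similar.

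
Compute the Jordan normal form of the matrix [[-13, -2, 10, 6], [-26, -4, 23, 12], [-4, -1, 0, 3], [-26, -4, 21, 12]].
The characteristic polynomial is det(xI - A) = x^3(x + 5), so the eigenvalues are -5 (algebraic multiplicity 1), 0 (algebraic multiplicity 3).

For λ = -5: algebraic multiplicity 1 gives one 1×1 block.

For λ = 0: rank(A) = 3, rank(A^2) = 2, rank(A^3) = 1. The eigenspace has dimension 4 - 3 = 1, so there is 1 Jordan block; the rank sequence gives block sizes [3].

Assembling the blocks gives the Jordan form J above.

J = [[-5, 0, 0, 0], [0, 0, 1, 0], [0, 0, 0, 1], [0, 0, 0, 0]]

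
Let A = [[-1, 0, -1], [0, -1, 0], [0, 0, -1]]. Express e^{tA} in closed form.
e^{tA} = [[e^{-t}, 0, -t*e^{-t}], [0, e^{-t}, 0], [0, 0, e^{-t}]]

A has Jordan form J = [[-1, 1, 0], [0, -1, 0], [0, 0, -1]] with A = PJP^{-1}, so e^{tA} = P e^{tJ} P^{-1}.

For a Jordan block J_k(λ), e^{tJ_k(λ)} = e^{λt} · (I + tN + t^2 N^2/2! + ... + t^{k-1} N^{k-1}/(k-1)!) where N is the nilpotent superdiagonal part.

Assembling the blocks and conjugating back gives the entries of e^{tA} as shown above.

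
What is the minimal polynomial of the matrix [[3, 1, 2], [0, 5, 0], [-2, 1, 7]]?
m_A(x) = (x - 5)^2

The characteristic polynomial factors as (x - 5)^3. The minimal polynomial is ∏(x - λ)^{k_λ} where k_λ is the size of the largest Jordan block at λ.

For λ = 5: rank(A - 5I) = 1, and the largest Jordan block has size 2 (the smallest k with rank((A - 5I)^k) = rank((A - 5I)^(k+1))).

So m_A(x) = (x - 5)^2.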